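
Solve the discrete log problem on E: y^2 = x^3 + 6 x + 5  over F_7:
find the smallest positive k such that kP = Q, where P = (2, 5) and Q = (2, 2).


Enumerate multiples of P until we hit Q = (2, 2):
  1P = (2, 5)
  2P = (4, 4)
  3P = (3, 6)
  4P = (3, 1)
  5P = (4, 3)
  6P = (2, 2)
Match found at i = 6.

k = 6


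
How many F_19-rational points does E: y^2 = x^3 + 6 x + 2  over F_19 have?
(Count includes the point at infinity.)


For each x in F_19, count y with y^2 = x^3 + 6 x + 2 mod 19:
  x = 1: RHS = 9, y in [3, 16]  -> 2 point(s)
  x = 3: RHS = 9, y in [3, 16]  -> 2 point(s)
  x = 5: RHS = 5, y in [9, 10]  -> 2 point(s)
  x = 6: RHS = 7, y in [8, 11]  -> 2 point(s)
  x = 7: RHS = 7, y in [8, 11]  -> 2 point(s)
  x = 8: RHS = 11, y in [7, 12]  -> 2 point(s)
  x = 9: RHS = 6, y in [5, 14]  -> 2 point(s)
  x = 10: RHS = 17, y in [6, 13]  -> 2 point(s)
  x = 12: RHS = 16, y in [4, 15]  -> 2 point(s)
  x = 13: RHS = 16, y in [4, 15]  -> 2 point(s)
  x = 15: RHS = 9, y in [3, 16]  -> 2 point(s)
  x = 17: RHS = 1, y in [1, 18]  -> 2 point(s)
Affine points: 24. Add the point at infinity: total = 25.

#E(F_19) = 25


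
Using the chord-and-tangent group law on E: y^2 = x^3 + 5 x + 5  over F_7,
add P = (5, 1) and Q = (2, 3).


P != Q, so use the chord formula.
s = (y2 - y1) / (x2 - x1) = (2) / (4) mod 7 = 4
x3 = s^2 - x1 - x2 mod 7 = 4^2 - 5 - 2 = 2
y3 = s (x1 - x3) - y1 mod 7 = 4 * (5 - 2) - 1 = 4

P + Q = (2, 4)


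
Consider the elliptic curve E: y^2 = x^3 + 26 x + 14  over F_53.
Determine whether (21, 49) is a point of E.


Check whether y^2 = x^3 + 26 x + 14 (mod 53) for (x, y) = (21, 49).
LHS: y^2 = 49^2 mod 53 = 16
RHS: x^3 + 26 x + 14 = 21^3 + 26*21 + 14 mod 53 = 16
LHS = RHS

Yes, on the curve


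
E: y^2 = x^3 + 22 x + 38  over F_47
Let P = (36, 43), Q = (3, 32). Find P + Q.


P != Q, so use the chord formula.
s = (y2 - y1) / (x2 - x1) = (36) / (14) mod 47 = 16
x3 = s^2 - x1 - x2 mod 47 = 16^2 - 36 - 3 = 29
y3 = s (x1 - x3) - y1 mod 47 = 16 * (36 - 29) - 43 = 22

P + Q = (29, 22)


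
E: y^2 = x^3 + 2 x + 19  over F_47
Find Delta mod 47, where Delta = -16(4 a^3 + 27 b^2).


4 a^3 + 27 b^2 = 4*2^3 + 27*19^2 = 32 + 9747 = 9779
Delta = -16 * (9779) = -156464
Delta mod 47 = 46

Delta = 46 (mod 47)


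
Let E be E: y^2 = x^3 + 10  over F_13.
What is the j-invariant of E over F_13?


Delta = -16(4 a^3 + 27 b^2) mod 13 = 12
-1728 * (4 a)^3 = -1728 * (4*0)^3 mod 13 = 0
j = 0 * 12^(-1) mod 13 = 0

j = 0 (mod 13)


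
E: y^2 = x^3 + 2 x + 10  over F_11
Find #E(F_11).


For each x in F_11, count y with y^2 = x^3 + 2 x + 10 mod 11:
  x = 2: RHS = 0, y in [0]  -> 1 point(s)
  x = 4: RHS = 5, y in [4, 7]  -> 2 point(s)
  x = 7: RHS = 4, y in [2, 9]  -> 2 point(s)
  x = 9: RHS = 9, y in [3, 8]  -> 2 point(s)
Affine points: 7. Add the point at infinity: total = 8.

#E(F_11) = 8


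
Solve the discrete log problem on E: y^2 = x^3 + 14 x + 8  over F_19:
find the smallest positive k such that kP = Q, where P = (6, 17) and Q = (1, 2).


Enumerate multiples of P until we hit Q = (1, 2):
  1P = (6, 17)
  2P = (11, 12)
  3P = (3, 18)
  4P = (8, 9)
  5P = (2, 5)
  6P = (1, 17)
  7P = (12, 2)
  8P = (12, 17)
  9P = (1, 2)
Match found at i = 9.

k = 9


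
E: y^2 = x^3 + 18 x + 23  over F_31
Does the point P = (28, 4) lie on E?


Check whether y^2 = x^3 + 18 x + 23 (mod 31) for (x, y) = (28, 4).
LHS: y^2 = 4^2 mod 31 = 16
RHS: x^3 + 18 x + 23 = 28^3 + 18*28 + 23 mod 31 = 4
LHS != RHS

No, not on the curve


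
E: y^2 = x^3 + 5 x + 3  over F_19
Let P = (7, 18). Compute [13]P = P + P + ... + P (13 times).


k = 13 = 1101_2 (binary, LSB first: 1011)
Double-and-add from P = (7, 18):
  bit 0 = 1: acc = O + (7, 18) = (7, 18)
  bit 1 = 0: acc unchanged = (7, 18)
  bit 2 = 1: acc = (7, 18) + (13, 2) = (4, 12)
  bit 3 = 1: acc = (4, 12) + (18, 4) = (14, 10)

13P = (14, 10)


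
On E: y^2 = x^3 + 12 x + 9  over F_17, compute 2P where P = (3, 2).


Doubling: s = (3 x1^2 + a) / (2 y1)
s = (3*3^2 + 12) / (2*2) mod 17 = 14
x3 = s^2 - 2 x1 mod 17 = 14^2 - 2*3 = 3
y3 = s (x1 - x3) - y1 mod 17 = 14 * (3 - 3) - 2 = 15

2P = (3, 15)


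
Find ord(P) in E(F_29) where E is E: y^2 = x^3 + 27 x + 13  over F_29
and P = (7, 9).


Compute successive multiples of P until we hit O:
  1P = (7, 9)
  2P = (15, 20)
  3P = (3, 11)
  4P = (12, 8)
  5P = (17, 22)
  6P = (18, 26)
  7P = (27, 26)
  8P = (0, 10)
  ... (continuing to 25P)
  25P = O

ord(P) = 25


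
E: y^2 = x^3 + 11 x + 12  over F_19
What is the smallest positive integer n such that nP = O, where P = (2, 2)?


Compute successive multiples of P until we hit O:
  1P = (2, 2)
  2P = (16, 3)
  3P = (17, 1)
  4P = (6, 16)
  5P = (9, 2)
  6P = (8, 17)
  7P = (1, 10)
  8P = (4, 14)
  ... (continuing to 22P)
  22P = O

ord(P) = 22


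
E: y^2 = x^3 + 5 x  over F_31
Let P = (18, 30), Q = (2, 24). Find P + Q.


P != Q, so use the chord formula.
s = (y2 - y1) / (x2 - x1) = (25) / (15) mod 31 = 12
x3 = s^2 - x1 - x2 mod 31 = 12^2 - 18 - 2 = 0
y3 = s (x1 - x3) - y1 mod 31 = 12 * (18 - 0) - 30 = 0

P + Q = (0, 0)


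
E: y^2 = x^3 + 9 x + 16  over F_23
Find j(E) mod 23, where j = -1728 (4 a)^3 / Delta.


Delta = -16(4 a^3 + 27 b^2) mod 23 = 3
-1728 * (4 a)^3 = -1728 * (4*9)^3 mod 23 = 10
j = 10 * 3^(-1) mod 23 = 11

j = 11 (mod 23)


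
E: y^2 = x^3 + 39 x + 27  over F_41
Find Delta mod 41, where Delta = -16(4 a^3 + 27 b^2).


4 a^3 + 27 b^2 = 4*39^3 + 27*27^2 = 237276 + 19683 = 256959
Delta = -16 * (256959) = -4111344
Delta mod 41 = 13

Delta = 13 (mod 41)


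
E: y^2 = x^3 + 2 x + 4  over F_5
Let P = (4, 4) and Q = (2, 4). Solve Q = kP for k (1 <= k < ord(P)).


Enumerate multiples of P until we hit Q = (2, 4):
  1P = (4, 4)
  2P = (2, 1)
  3P = (0, 2)
  4P = (0, 3)
  5P = (2, 4)
Match found at i = 5.

k = 5


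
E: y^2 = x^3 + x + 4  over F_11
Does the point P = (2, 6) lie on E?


Check whether y^2 = x^3 + 1 x + 4 (mod 11) for (x, y) = (2, 6).
LHS: y^2 = 6^2 mod 11 = 3
RHS: x^3 + 1 x + 4 = 2^3 + 1*2 + 4 mod 11 = 3
LHS = RHS

Yes, on the curve


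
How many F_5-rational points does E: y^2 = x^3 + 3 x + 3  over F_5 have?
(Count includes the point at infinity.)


For each x in F_5, count y with y^2 = x^3 + 3 x + 3 mod 5:
  x = 3: RHS = 4, y in [2, 3]  -> 2 point(s)
  x = 4: RHS = 4, y in [2, 3]  -> 2 point(s)
Affine points: 4. Add the point at infinity: total = 5.

#E(F_5) = 5


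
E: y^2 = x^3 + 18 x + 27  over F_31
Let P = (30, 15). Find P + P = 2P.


Doubling: s = (3 x1^2 + a) / (2 y1)
s = (3*30^2 + 18) / (2*15) mod 31 = 10
x3 = s^2 - 2 x1 mod 31 = 10^2 - 2*30 = 9
y3 = s (x1 - x3) - y1 mod 31 = 10 * (30 - 9) - 15 = 9

2P = (9, 9)


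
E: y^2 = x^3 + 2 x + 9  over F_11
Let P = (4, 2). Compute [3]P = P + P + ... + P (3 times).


k = 3 = 11_2 (binary, LSB first: 11)
Double-and-add from P = (4, 2):
  bit 0 = 1: acc = O + (4, 2) = (4, 2)
  bit 1 = 1: acc = (4, 2) + (8, 3) = (8, 8)

3P = (8, 8)


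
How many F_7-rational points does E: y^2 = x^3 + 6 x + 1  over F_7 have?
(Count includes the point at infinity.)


For each x in F_7, count y with y^2 = x^3 + 6 x + 1 mod 7:
  x = 0: RHS = 1, y in [1, 6]  -> 2 point(s)
  x = 1: RHS = 1, y in [1, 6]  -> 2 point(s)
  x = 2: RHS = 0, y in [0]  -> 1 point(s)
  x = 3: RHS = 4, y in [2, 5]  -> 2 point(s)
  x = 5: RHS = 2, y in [3, 4]  -> 2 point(s)
  x = 6: RHS = 1, y in [1, 6]  -> 2 point(s)
Affine points: 11. Add the point at infinity: total = 12.

#E(F_7) = 12


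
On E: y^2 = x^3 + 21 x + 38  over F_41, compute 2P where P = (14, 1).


Doubling: s = (3 x1^2 + a) / (2 y1)
s = (3*14^2 + 21) / (2*1) mod 41 = 38
x3 = s^2 - 2 x1 mod 41 = 38^2 - 2*14 = 22
y3 = s (x1 - x3) - y1 mod 41 = 38 * (14 - 22) - 1 = 23

2P = (22, 23)


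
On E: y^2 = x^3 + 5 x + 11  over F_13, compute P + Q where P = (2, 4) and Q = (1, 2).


P != Q, so use the chord formula.
s = (y2 - y1) / (x2 - x1) = (11) / (12) mod 13 = 2
x3 = s^2 - x1 - x2 mod 13 = 2^2 - 2 - 1 = 1
y3 = s (x1 - x3) - y1 mod 13 = 2 * (2 - 1) - 4 = 11

P + Q = (1, 11)


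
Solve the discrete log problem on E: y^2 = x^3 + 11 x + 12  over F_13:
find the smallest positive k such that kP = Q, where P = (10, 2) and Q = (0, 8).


Enumerate multiples of P until we hit Q = (0, 8):
  1P = (10, 2)
  2P = (2, 9)
  3P = (4, 9)
  4P = (0, 8)
Match found at i = 4.

k = 4


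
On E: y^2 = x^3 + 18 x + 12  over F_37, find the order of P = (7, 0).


Compute successive multiples of P until we hit O:
  1P = (7, 0)
  2P = O

ord(P) = 2


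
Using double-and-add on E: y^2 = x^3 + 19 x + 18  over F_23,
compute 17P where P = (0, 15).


k = 17 = 10001_2 (binary, LSB first: 10001)
Double-and-add from P = (0, 15):
  bit 0 = 1: acc = O + (0, 15) = (0, 15)
  bit 1 = 0: acc unchanged = (0, 15)
  bit 2 = 0: acc unchanged = (0, 15)
  bit 3 = 0: acc unchanged = (0, 15)
  bit 4 = 1: acc = (0, 15) + (20, 7) = (5, 10)

17P = (5, 10)


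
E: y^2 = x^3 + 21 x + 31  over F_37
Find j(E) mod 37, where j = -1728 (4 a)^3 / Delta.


Delta = -16(4 a^3 + 27 b^2) mod 37 = 24
-1728 * (4 a)^3 = -1728 * (4*21)^3 mod 37 = 11
j = 11 * 24^(-1) mod 37 = 2

j = 2 (mod 37)


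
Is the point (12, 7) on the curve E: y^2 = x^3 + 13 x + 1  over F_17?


Check whether y^2 = x^3 + 13 x + 1 (mod 17) for (x, y) = (12, 7).
LHS: y^2 = 7^2 mod 17 = 15
RHS: x^3 + 13 x + 1 = 12^3 + 13*12 + 1 mod 17 = 15
LHS = RHS

Yes, on the curve


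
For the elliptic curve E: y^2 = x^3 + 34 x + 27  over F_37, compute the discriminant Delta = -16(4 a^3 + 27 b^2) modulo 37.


4 a^3 + 27 b^2 = 4*34^3 + 27*27^2 = 157216 + 19683 = 176899
Delta = -16 * (176899) = -2830384
Delta mod 37 = 5

Delta = 5 (mod 37)


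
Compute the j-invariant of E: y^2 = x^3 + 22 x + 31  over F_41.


Delta = -16(4 a^3 + 27 b^2) mod 41 = 3
-1728 * (4 a)^3 = -1728 * (4*22)^3 mod 41 = 16
j = 16 * 3^(-1) mod 41 = 19

j = 19 (mod 41)


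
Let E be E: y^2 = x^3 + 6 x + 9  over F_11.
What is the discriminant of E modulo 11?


4 a^3 + 27 b^2 = 4*6^3 + 27*9^2 = 864 + 2187 = 3051
Delta = -16 * (3051) = -48816
Delta mod 11 = 2

Delta = 2 (mod 11)


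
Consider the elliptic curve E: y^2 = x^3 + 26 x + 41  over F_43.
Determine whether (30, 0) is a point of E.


Check whether y^2 = x^3 + 26 x + 41 (mod 43) for (x, y) = (30, 0).
LHS: y^2 = 0^2 mod 43 = 0
RHS: x^3 + 26 x + 41 = 30^3 + 26*30 + 41 mod 43 = 0
LHS = RHS

Yes, on the curve


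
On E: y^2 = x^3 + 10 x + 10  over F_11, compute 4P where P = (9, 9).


k = 4 = 100_2 (binary, LSB first: 001)
Double-and-add from P = (9, 9):
  bit 0 = 0: acc unchanged = O
  bit 1 = 0: acc unchanged = O
  bit 2 = 1: acc = O + (7, 4) = (7, 4)

4P = (7, 4)


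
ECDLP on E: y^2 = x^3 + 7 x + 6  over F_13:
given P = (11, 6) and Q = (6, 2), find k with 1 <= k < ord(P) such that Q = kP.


Enumerate multiples of P until we hit Q = (6, 2):
  1P = (11, 6)
  2P = (1, 12)
  3P = (5, 6)
  4P = (10, 7)
  5P = (6, 2)
Match found at i = 5.

k = 5


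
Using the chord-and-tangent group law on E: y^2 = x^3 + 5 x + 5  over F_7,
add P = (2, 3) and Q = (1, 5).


P != Q, so use the chord formula.
s = (y2 - y1) / (x2 - x1) = (2) / (6) mod 7 = 5
x3 = s^2 - x1 - x2 mod 7 = 5^2 - 2 - 1 = 1
y3 = s (x1 - x3) - y1 mod 7 = 5 * (2 - 1) - 3 = 2

P + Q = (1, 2)


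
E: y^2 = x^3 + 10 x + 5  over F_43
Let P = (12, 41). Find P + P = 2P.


Doubling: s = (3 x1^2 + a) / (2 y1)
s = (3*12^2 + 10) / (2*41) mod 43 = 40
x3 = s^2 - 2 x1 mod 43 = 40^2 - 2*12 = 28
y3 = s (x1 - x3) - y1 mod 43 = 40 * (12 - 28) - 41 = 7

2P = (28, 7)


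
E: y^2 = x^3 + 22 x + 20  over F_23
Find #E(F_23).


For each x in F_23, count y with y^2 = x^3 + 22 x + 20 mod 23:
  x = 2: RHS = 3, y in [7, 16]  -> 2 point(s)
  x = 5: RHS = 2, y in [5, 18]  -> 2 point(s)
  x = 6: RHS = 0, y in [0]  -> 1 point(s)
  x = 8: RHS = 18, y in [8, 15]  -> 2 point(s)
  x = 9: RHS = 4, y in [2, 21]  -> 2 point(s)
  x = 11: RHS = 6, y in [11, 12]  -> 2 point(s)
  x = 14: RHS = 13, y in [6, 17]  -> 2 point(s)
  x = 16: RHS = 6, y in [11, 12]  -> 2 point(s)
  x = 19: RHS = 6, y in [11, 12]  -> 2 point(s)
Affine points: 17. Add the point at infinity: total = 18.

#E(F_23) = 18


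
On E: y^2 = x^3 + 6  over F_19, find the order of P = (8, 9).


Compute successive multiples of P until we hit O:
  1P = (8, 9)
  2P = (7, 8)
  3P = (5, 13)
  4P = (12, 9)
  5P = (18, 10)
  6P = (16, 13)
  7P = (0, 14)
  8P = (1, 8)
  ... (continuing to 21P)
  21P = O

ord(P) = 21


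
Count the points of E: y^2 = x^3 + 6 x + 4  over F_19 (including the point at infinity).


For each x in F_19, count y with y^2 = x^3 + 6 x + 4 mod 19:
  x = 0: RHS = 4, y in [2, 17]  -> 2 point(s)
  x = 1: RHS = 11, y in [7, 12]  -> 2 point(s)
  x = 2: RHS = 5, y in [9, 10]  -> 2 point(s)
  x = 3: RHS = 11, y in [7, 12]  -> 2 point(s)
  x = 4: RHS = 16, y in [4, 15]  -> 2 point(s)
  x = 5: RHS = 7, y in [8, 11]  -> 2 point(s)
  x = 6: RHS = 9, y in [3, 16]  -> 2 point(s)
  x = 7: RHS = 9, y in [3, 16]  -> 2 point(s)
  x = 10: RHS = 0, y in [0]  -> 1 point(s)
  x = 14: RHS = 1, y in [1, 18]  -> 2 point(s)
  x = 15: RHS = 11, y in [7, 12]  -> 2 point(s)
  x = 16: RHS = 16, y in [4, 15]  -> 2 point(s)
  x = 18: RHS = 16, y in [4, 15]  -> 2 point(s)
Affine points: 25. Add the point at infinity: total = 26.

#E(F_19) = 26


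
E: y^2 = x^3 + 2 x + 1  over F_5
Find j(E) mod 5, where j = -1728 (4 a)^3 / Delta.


Delta = -16(4 a^3 + 27 b^2) mod 5 = 1
-1728 * (4 a)^3 = -1728 * (4*2)^3 mod 5 = 4
j = 4 * 1^(-1) mod 5 = 4

j = 4 (mod 5)


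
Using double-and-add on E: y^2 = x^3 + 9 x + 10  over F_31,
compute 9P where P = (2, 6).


k = 9 = 1001_2 (binary, LSB first: 1001)
Double-and-add from P = (2, 6):
  bit 0 = 1: acc = O + (2, 6) = (2, 6)
  bit 1 = 0: acc unchanged = (2, 6)
  bit 2 = 0: acc unchanged = (2, 6)
  bit 3 = 1: acc = (2, 6) + (8, 25) = (25, 9)

9P = (25, 9)


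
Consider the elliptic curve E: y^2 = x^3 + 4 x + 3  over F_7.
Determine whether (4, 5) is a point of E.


Check whether y^2 = x^3 + 4 x + 3 (mod 7) for (x, y) = (4, 5).
LHS: y^2 = 5^2 mod 7 = 4
RHS: x^3 + 4 x + 3 = 4^3 + 4*4 + 3 mod 7 = 6
LHS != RHS

No, not on the curve


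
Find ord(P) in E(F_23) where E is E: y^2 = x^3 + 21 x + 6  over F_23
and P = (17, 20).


Compute successive multiples of P until we hit O:
  1P = (17, 20)
  2P = (20, 10)
  3P = (15, 4)
  4P = (9, 21)
  5P = (6, 16)
  6P = (18, 11)
  7P = (0, 11)
  8P = (14, 10)
  ... (continuing to 31P)
  31P = O

ord(P) = 31


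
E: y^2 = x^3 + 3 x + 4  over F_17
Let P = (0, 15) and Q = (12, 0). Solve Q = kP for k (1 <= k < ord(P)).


Enumerate multiples of P until we hit Q = (12, 0):
  1P = (0, 15)
  2P = (8, 8)
  3P = (1, 5)
  4P = (14, 6)
  5P = (12, 0)
Match found at i = 5.

k = 5


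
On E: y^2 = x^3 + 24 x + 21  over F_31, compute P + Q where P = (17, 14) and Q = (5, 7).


P != Q, so use the chord formula.
s = (y2 - y1) / (x2 - x1) = (24) / (19) mod 31 = 29
x3 = s^2 - x1 - x2 mod 31 = 29^2 - 17 - 5 = 13
y3 = s (x1 - x3) - y1 mod 31 = 29 * (17 - 13) - 14 = 9

P + Q = (13, 9)


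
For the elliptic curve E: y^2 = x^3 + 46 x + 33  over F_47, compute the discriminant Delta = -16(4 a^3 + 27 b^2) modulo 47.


4 a^3 + 27 b^2 = 4*46^3 + 27*33^2 = 389344 + 29403 = 418747
Delta = -16 * (418747) = -6699952
Delta mod 47 = 39

Delta = 39 (mod 47)


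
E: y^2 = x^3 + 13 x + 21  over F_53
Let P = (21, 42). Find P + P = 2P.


Doubling: s = (3 x1^2 + a) / (2 y1)
s = (3*21^2 + 13) / (2*42) mod 53 = 26
x3 = s^2 - 2 x1 mod 53 = 26^2 - 2*21 = 51
y3 = s (x1 - x3) - y1 mod 53 = 26 * (21 - 51) - 42 = 26

2P = (51, 26)


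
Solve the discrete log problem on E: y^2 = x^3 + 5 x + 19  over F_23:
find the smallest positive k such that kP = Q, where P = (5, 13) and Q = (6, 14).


Enumerate multiples of P until we hit Q = (6, 14):
  1P = (5, 13)
  2P = (6, 14)
Match found at i = 2.

k = 2


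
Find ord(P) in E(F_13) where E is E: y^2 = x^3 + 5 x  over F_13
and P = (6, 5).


Compute successive multiples of P until we hit O:
  1P = (6, 5)
  2P = (10, 7)
  3P = (7, 1)
  4P = (3, 9)
  5P = (0, 0)
  6P = (3, 4)
  7P = (7, 12)
  8P = (10, 6)
  ... (continuing to 10P)
  10P = O

ord(P) = 10


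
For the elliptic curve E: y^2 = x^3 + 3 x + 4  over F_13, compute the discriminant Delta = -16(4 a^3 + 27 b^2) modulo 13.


4 a^3 + 27 b^2 = 4*3^3 + 27*4^2 = 108 + 432 = 540
Delta = -16 * (540) = -8640
Delta mod 13 = 5

Delta = 5 (mod 13)


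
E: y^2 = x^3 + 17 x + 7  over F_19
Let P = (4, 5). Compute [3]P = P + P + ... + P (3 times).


k = 3 = 11_2 (binary, LSB first: 11)
Double-and-add from P = (4, 5):
  bit 0 = 1: acc = O + (4, 5) = (4, 5)
  bit 1 = 1: acc = (4, 5) + (1, 5) = (14, 14)

3P = (14, 14)


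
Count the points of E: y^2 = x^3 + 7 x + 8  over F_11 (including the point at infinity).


For each x in F_11, count y with y^2 = x^3 + 7 x + 8 mod 11:
  x = 1: RHS = 5, y in [4, 7]  -> 2 point(s)
  x = 3: RHS = 1, y in [1, 10]  -> 2 point(s)
  x = 4: RHS = 1, y in [1, 10]  -> 2 point(s)
  x = 5: RHS = 3, y in [5, 6]  -> 2 point(s)
  x = 7: RHS = 4, y in [2, 9]  -> 2 point(s)
  x = 8: RHS = 4, y in [2, 9]  -> 2 point(s)
  x = 10: RHS = 0, y in [0]  -> 1 point(s)
Affine points: 13. Add the point at infinity: total = 14.

#E(F_11) = 14


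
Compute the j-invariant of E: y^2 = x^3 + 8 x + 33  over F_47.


Delta = -16(4 a^3 + 27 b^2) mod 47 = 13
-1728 * (4 a)^3 = -1728 * (4*8)^3 mod 47 = 5
j = 5 * 13^(-1) mod 47 = 4

j = 4 (mod 47)


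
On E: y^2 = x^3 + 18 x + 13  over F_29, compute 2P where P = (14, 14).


Doubling: s = (3 x1^2 + a) / (2 y1)
s = (3*14^2 + 18) / (2*14) mod 29 = 3
x3 = s^2 - 2 x1 mod 29 = 3^2 - 2*14 = 10
y3 = s (x1 - x3) - y1 mod 29 = 3 * (14 - 10) - 14 = 27

2P = (10, 27)


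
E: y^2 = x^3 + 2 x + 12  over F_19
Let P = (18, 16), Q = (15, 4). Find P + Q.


P != Q, so use the chord formula.
s = (y2 - y1) / (x2 - x1) = (7) / (16) mod 19 = 4
x3 = s^2 - x1 - x2 mod 19 = 4^2 - 18 - 15 = 2
y3 = s (x1 - x3) - y1 mod 19 = 4 * (18 - 2) - 16 = 10

P + Q = (2, 10)


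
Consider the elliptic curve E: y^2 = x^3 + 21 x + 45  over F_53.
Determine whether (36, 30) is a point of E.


Check whether y^2 = x^3 + 21 x + 45 (mod 53) for (x, y) = (36, 30).
LHS: y^2 = 30^2 mod 53 = 52
RHS: x^3 + 21 x + 45 = 36^3 + 21*36 + 45 mod 53 = 22
LHS != RHS

No, not on the curve


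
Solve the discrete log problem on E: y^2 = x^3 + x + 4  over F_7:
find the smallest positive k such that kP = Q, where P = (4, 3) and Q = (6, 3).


Enumerate multiples of P until we hit Q = (6, 3):
  1P = (4, 3)
  2P = (6, 4)
  3P = (6, 3)
Match found at i = 3.

k = 3


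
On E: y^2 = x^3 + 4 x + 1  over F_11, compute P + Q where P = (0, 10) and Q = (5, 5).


P != Q, so use the chord formula.
s = (y2 - y1) / (x2 - x1) = (6) / (5) mod 11 = 10
x3 = s^2 - x1 - x2 mod 11 = 10^2 - 0 - 5 = 7
y3 = s (x1 - x3) - y1 mod 11 = 10 * (0 - 7) - 10 = 8

P + Q = (7, 8)


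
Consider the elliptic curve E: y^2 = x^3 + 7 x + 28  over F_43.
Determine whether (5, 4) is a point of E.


Check whether y^2 = x^3 + 7 x + 28 (mod 43) for (x, y) = (5, 4).
LHS: y^2 = 4^2 mod 43 = 16
RHS: x^3 + 7 x + 28 = 5^3 + 7*5 + 28 mod 43 = 16
LHS = RHS

Yes, on the curve


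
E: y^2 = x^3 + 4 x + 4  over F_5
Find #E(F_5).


For each x in F_5, count y with y^2 = x^3 + 4 x + 4 mod 5:
  x = 0: RHS = 4, y in [2, 3]  -> 2 point(s)
  x = 1: RHS = 4, y in [2, 3]  -> 2 point(s)
  x = 2: RHS = 0, y in [0]  -> 1 point(s)
  x = 4: RHS = 4, y in [2, 3]  -> 2 point(s)
Affine points: 7. Add the point at infinity: total = 8.

#E(F_5) = 8


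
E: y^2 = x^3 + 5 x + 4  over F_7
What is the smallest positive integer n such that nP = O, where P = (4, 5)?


Compute successive multiples of P until we hit O:
  1P = (4, 5)
  2P = (0, 5)
  3P = (3, 2)
  4P = (2, 1)
  5P = (5, 0)
  6P = (2, 6)
  7P = (3, 5)
  8P = (0, 2)
  ... (continuing to 10P)
  10P = O

ord(P) = 10


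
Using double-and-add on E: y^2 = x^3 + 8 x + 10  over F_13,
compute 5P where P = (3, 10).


k = 5 = 101_2 (binary, LSB first: 101)
Double-and-add from P = (3, 10):
  bit 0 = 1: acc = O + (3, 10) = (3, 10)
  bit 1 = 0: acc unchanged = (3, 10)
  bit 2 = 1: acc = (3, 10) + (11, 8) = (8, 1)

5P = (8, 1)


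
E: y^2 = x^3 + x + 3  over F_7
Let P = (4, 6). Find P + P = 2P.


Doubling: s = (3 x1^2 + a) / (2 y1)
s = (3*4^2 + 1) / (2*6) mod 7 = 0
x3 = s^2 - 2 x1 mod 7 = 0^2 - 2*4 = 6
y3 = s (x1 - x3) - y1 mod 7 = 0 * (4 - 6) - 6 = 1

2P = (6, 1)


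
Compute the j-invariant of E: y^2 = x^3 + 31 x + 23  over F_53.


Delta = -16(4 a^3 + 27 b^2) mod 53 = 6
-1728 * (4 a)^3 = -1728 * (4*31)^3 mod 53 = 42
j = 42 * 6^(-1) mod 53 = 7

j = 7 (mod 53)


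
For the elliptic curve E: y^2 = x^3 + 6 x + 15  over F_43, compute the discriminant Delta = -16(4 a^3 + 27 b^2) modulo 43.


4 a^3 + 27 b^2 = 4*6^3 + 27*15^2 = 864 + 6075 = 6939
Delta = -16 * (6939) = -111024
Delta mod 43 = 2

Delta = 2 (mod 43)


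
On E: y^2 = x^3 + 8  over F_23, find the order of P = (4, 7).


Compute successive multiples of P until we hit O:
  1P = (4, 7)
  2P = (0, 10)
  3P = (21, 0)
  4P = (0, 13)
  5P = (4, 16)
  6P = O

ord(P) = 6


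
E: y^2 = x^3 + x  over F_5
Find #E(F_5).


For each x in F_5, count y with y^2 = x^3 + 1 x + 0 mod 5:
  x = 0: RHS = 0, y in [0]  -> 1 point(s)
  x = 2: RHS = 0, y in [0]  -> 1 point(s)
  x = 3: RHS = 0, y in [0]  -> 1 point(s)
Affine points: 3. Add the point at infinity: total = 4.

#E(F_5) = 4


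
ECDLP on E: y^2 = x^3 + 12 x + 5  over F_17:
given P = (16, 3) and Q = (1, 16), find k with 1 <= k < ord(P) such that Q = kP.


Enumerate multiples of P until we hit Q = (1, 16):
  1P = (16, 3)
  2P = (4, 10)
  3P = (1, 1)
  4P = (1, 16)
Match found at i = 4.

k = 4


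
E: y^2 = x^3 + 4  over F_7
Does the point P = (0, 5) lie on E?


Check whether y^2 = x^3 + 0 x + 4 (mod 7) for (x, y) = (0, 5).
LHS: y^2 = 5^2 mod 7 = 4
RHS: x^3 + 0 x + 4 = 0^3 + 0*0 + 4 mod 7 = 4
LHS = RHS

Yes, on the curve


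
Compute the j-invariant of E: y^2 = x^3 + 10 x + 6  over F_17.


Delta = -16(4 a^3 + 27 b^2) mod 17 = 8
-1728 * (4 a)^3 = -1728 * (4*10)^3 mod 17 = 4
j = 4 * 8^(-1) mod 17 = 9

j = 9 (mod 17)


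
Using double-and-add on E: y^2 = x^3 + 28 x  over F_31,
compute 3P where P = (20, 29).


k = 3 = 11_2 (binary, LSB first: 11)
Double-and-add from P = (20, 29):
  bit 0 = 1: acc = O + (20, 29) = (20, 29)
  bit 1 = 1: acc = (20, 29) + (0, 0) = (20, 2)

3P = (20, 2)


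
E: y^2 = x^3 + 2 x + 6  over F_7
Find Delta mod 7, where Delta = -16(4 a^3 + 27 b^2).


4 a^3 + 27 b^2 = 4*2^3 + 27*6^2 = 32 + 972 = 1004
Delta = -16 * (1004) = -16064
Delta mod 7 = 1

Delta = 1 (mod 7)


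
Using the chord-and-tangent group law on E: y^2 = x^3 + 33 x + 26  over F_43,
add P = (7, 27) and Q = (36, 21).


P != Q, so use the chord formula.
s = (y2 - y1) / (x2 - x1) = (37) / (29) mod 43 = 25
x3 = s^2 - x1 - x2 mod 43 = 25^2 - 7 - 36 = 23
y3 = s (x1 - x3) - y1 mod 43 = 25 * (7 - 23) - 27 = 3

P + Q = (23, 3)


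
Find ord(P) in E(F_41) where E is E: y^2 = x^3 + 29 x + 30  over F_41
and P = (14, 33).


Compute successive multiples of P until we hit O:
  1P = (14, 33)
  2P = (38, 11)
  3P = (26, 19)
  4P = (24, 6)
  5P = (23, 20)
  6P = (40, 0)
  7P = (23, 21)
  8P = (24, 35)
  ... (continuing to 12P)
  12P = O

ord(P) = 12


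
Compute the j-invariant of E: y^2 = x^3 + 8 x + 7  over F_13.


Delta = -16(4 a^3 + 27 b^2) mod 13 = 1
-1728 * (4 a)^3 = -1728 * (4*8)^3 mod 13 = 8
j = 8 * 1^(-1) mod 13 = 8

j = 8 (mod 13)


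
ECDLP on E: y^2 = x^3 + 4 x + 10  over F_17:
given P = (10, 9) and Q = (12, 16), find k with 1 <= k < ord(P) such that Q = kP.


Enumerate multiples of P until we hit Q = (12, 16):
  1P = (10, 9)
  2P = (1, 7)
  3P = (5, 11)
  4P = (11, 5)
  5P = (12, 16)
Match found at i = 5.

k = 5


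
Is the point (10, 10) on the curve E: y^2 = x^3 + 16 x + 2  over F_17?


Check whether y^2 = x^3 + 16 x + 2 (mod 17) for (x, y) = (10, 10).
LHS: y^2 = 10^2 mod 17 = 15
RHS: x^3 + 16 x + 2 = 10^3 + 16*10 + 2 mod 17 = 6
LHS != RHS

No, not on the curve


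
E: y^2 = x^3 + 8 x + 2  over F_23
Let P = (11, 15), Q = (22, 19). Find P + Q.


P != Q, so use the chord formula.
s = (y2 - y1) / (x2 - x1) = (4) / (11) mod 23 = 15
x3 = s^2 - x1 - x2 mod 23 = 15^2 - 11 - 22 = 8
y3 = s (x1 - x3) - y1 mod 23 = 15 * (11 - 8) - 15 = 7

P + Q = (8, 7)


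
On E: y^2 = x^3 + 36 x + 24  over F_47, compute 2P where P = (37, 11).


Doubling: s = (3 x1^2 + a) / (2 y1)
s = (3*37^2 + 36) / (2*11) mod 47 = 11
x3 = s^2 - 2 x1 mod 47 = 11^2 - 2*37 = 0
y3 = s (x1 - x3) - y1 mod 47 = 11 * (37 - 0) - 11 = 20

2P = (0, 20)


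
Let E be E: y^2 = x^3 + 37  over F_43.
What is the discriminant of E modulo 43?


4 a^3 + 27 b^2 = 4*0^3 + 27*37^2 = 0 + 36963 = 36963
Delta = -16 * (36963) = -591408
Delta mod 43 = 14

Delta = 14 (mod 43)


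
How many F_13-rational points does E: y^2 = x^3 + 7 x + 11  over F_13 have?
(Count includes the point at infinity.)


For each x in F_13, count y with y^2 = x^3 + 7 x + 11 mod 13:
  x = 4: RHS = 12, y in [5, 8]  -> 2 point(s)
  x = 6: RHS = 9, y in [3, 10]  -> 2 point(s)
  x = 7: RHS = 0, y in [0]  -> 1 point(s)
  x = 9: RHS = 10, y in [6, 7]  -> 2 point(s)
  x = 12: RHS = 3, y in [4, 9]  -> 2 point(s)
Affine points: 9. Add the point at infinity: total = 10.

#E(F_13) = 10


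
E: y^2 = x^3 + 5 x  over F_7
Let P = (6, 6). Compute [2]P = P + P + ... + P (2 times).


k = 2 = 10_2 (binary, LSB first: 01)
Double-and-add from P = (6, 6):
  bit 0 = 0: acc unchanged = O
  bit 1 = 1: acc = O + (4, 0) = (4, 0)

2P = (4, 0)


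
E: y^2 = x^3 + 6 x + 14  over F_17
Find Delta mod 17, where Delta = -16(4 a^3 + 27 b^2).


4 a^3 + 27 b^2 = 4*6^3 + 27*14^2 = 864 + 5292 = 6156
Delta = -16 * (6156) = -98496
Delta mod 17 = 2

Delta = 2 (mod 17)


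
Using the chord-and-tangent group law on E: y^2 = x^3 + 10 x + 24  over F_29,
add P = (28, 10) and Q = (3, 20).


P != Q, so use the chord formula.
s = (y2 - y1) / (x2 - x1) = (10) / (4) mod 29 = 17
x3 = s^2 - x1 - x2 mod 29 = 17^2 - 28 - 3 = 26
y3 = s (x1 - x3) - y1 mod 29 = 17 * (28 - 26) - 10 = 24

P + Q = (26, 24)


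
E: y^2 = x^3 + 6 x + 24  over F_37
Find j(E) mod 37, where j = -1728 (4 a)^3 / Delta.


Delta = -16(4 a^3 + 27 b^2) mod 37 = 7
-1728 * (4 a)^3 = -1728 * (4*6)^3 mod 37 = 31
j = 31 * 7^(-1) mod 37 = 15

j = 15 (mod 37)


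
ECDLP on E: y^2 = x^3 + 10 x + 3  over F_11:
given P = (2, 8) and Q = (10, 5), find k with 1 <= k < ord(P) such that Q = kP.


Enumerate multiples of P until we hit Q = (10, 5):
  1P = (2, 8)
  2P = (7, 3)
  3P = (3, 4)
  4P = (0, 6)
  5P = (10, 6)
  6P = (8, 10)
  7P = (6, 9)
  8P = (1, 6)
  9P = (1, 5)
  10P = (6, 2)
  11P = (8, 1)
  12P = (10, 5)
Match found at i = 12.

k = 12


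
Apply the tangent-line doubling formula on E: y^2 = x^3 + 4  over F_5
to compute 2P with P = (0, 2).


Doubling: s = (3 x1^2 + a) / (2 y1)
s = (3*0^2 + 0) / (2*2) mod 5 = 0
x3 = s^2 - 2 x1 mod 5 = 0^2 - 2*0 = 0
y3 = s (x1 - x3) - y1 mod 5 = 0 * (0 - 0) - 2 = 3

2P = (0, 3)


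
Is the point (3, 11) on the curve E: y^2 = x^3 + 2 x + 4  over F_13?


Check whether y^2 = x^3 + 2 x + 4 (mod 13) for (x, y) = (3, 11).
LHS: y^2 = 11^2 mod 13 = 4
RHS: x^3 + 2 x + 4 = 3^3 + 2*3 + 4 mod 13 = 11
LHS != RHS

No, not on the curve


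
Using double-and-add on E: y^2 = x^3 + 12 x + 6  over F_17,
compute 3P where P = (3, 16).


k = 3 = 11_2 (binary, LSB first: 11)
Double-and-add from P = (3, 16):
  bit 0 = 1: acc = O + (3, 16) = (3, 16)
  bit 1 = 1: acc = (3, 16) + (13, 9) = (2, 2)

3P = (2, 2)


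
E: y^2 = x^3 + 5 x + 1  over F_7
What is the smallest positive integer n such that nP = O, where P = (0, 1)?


Compute successive multiples of P until we hit O:
  1P = (0, 1)
  2P = (1, 0)
  3P = (0, 6)
  4P = O

ord(P) = 4


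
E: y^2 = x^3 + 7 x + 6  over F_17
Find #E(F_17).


For each x in F_17, count y with y^2 = x^3 + 7 x + 6 mod 17:
  x = 4: RHS = 13, y in [8, 9]  -> 2 point(s)
  x = 5: RHS = 13, y in [8, 9]  -> 2 point(s)
  x = 6: RHS = 9, y in [3, 14]  -> 2 point(s)
  x = 8: RHS = 13, y in [8, 9]  -> 2 point(s)
  x = 9: RHS = 16, y in [4, 13]  -> 2 point(s)
  x = 12: RHS = 16, y in [4, 13]  -> 2 point(s)
  x = 13: RHS = 16, y in [4, 13]  -> 2 point(s)
  x = 14: RHS = 9, y in [3, 14]  -> 2 point(s)
  x = 15: RHS = 1, y in [1, 16]  -> 2 point(s)
  x = 16: RHS = 15, y in [7, 10]  -> 2 point(s)
Affine points: 20. Add the point at infinity: total = 21.

#E(F_17) = 21


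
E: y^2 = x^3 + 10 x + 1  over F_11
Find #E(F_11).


For each x in F_11, count y with y^2 = x^3 + 10 x + 1 mod 11:
  x = 0: RHS = 1, y in [1, 10]  -> 2 point(s)
  x = 1: RHS = 1, y in [1, 10]  -> 2 point(s)
  x = 3: RHS = 3, y in [5, 6]  -> 2 point(s)
  x = 5: RHS = 0, y in [0]  -> 1 point(s)
  x = 10: RHS = 1, y in [1, 10]  -> 2 point(s)
Affine points: 9. Add the point at infinity: total = 10.

#E(F_11) = 10


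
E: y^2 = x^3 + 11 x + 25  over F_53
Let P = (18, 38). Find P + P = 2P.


Doubling: s = (3 x1^2 + a) / (2 y1)
s = (3*18^2 + 11) / (2*38) mod 53 = 22
x3 = s^2 - 2 x1 mod 53 = 22^2 - 2*18 = 24
y3 = s (x1 - x3) - y1 mod 53 = 22 * (18 - 24) - 38 = 42

2P = (24, 42)


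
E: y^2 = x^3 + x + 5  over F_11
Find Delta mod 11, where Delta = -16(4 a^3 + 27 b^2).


4 a^3 + 27 b^2 = 4*1^3 + 27*5^2 = 4 + 675 = 679
Delta = -16 * (679) = -10864
Delta mod 11 = 4

Delta = 4 (mod 11)


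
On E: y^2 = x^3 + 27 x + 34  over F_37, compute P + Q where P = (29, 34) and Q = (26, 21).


P != Q, so use the chord formula.
s = (y2 - y1) / (x2 - x1) = (24) / (34) mod 37 = 29
x3 = s^2 - x1 - x2 mod 37 = 29^2 - 29 - 26 = 9
y3 = s (x1 - x3) - y1 mod 37 = 29 * (29 - 9) - 34 = 28

P + Q = (9, 28)


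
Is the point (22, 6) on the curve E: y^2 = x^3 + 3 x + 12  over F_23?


Check whether y^2 = x^3 + 3 x + 12 (mod 23) for (x, y) = (22, 6).
LHS: y^2 = 6^2 mod 23 = 13
RHS: x^3 + 3 x + 12 = 22^3 + 3*22 + 12 mod 23 = 8
LHS != RHS

No, not on the curve


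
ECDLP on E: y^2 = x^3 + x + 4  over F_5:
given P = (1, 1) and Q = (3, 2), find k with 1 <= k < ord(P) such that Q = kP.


Enumerate multiples of P until we hit Q = (3, 2):
  1P = (1, 1)
  2P = (2, 2)
  3P = (3, 2)
Match found at i = 3.

k = 3


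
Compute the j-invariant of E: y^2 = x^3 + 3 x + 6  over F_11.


Delta = -16(4 a^3 + 27 b^2) mod 11 = 1
-1728 * (4 a)^3 = -1728 * (4*3)^3 mod 11 = 10
j = 10 * 1^(-1) mod 11 = 10

j = 10 (mod 11)


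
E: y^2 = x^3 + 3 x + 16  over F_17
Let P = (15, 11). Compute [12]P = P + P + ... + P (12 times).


k = 12 = 1100_2 (binary, LSB first: 0011)
Double-and-add from P = (15, 11):
  bit 0 = 0: acc unchanged = O
  bit 1 = 0: acc unchanged = O
  bit 2 = 1: acc = O + (8, 5) = (8, 5)
  bit 3 = 1: acc = (8, 5) + (3, 16) = (2, 9)

12P = (2, 9)


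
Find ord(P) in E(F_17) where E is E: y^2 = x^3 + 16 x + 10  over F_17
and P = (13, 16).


Compute successive multiples of P until we hit O:
  1P = (13, 16)
  2P = (12, 3)
  3P = (8, 15)
  4P = (11, 15)
  5P = (6, 13)
  6P = (2, 13)
  7P = (15, 2)
  8P = (4, 6)
  ... (continuing to 20P)
  20P = O

ord(P) = 20


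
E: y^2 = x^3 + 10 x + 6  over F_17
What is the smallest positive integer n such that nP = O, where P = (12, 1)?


Compute successive multiples of P until we hit O:
  1P = (12, 1)
  2P = (10, 16)
  3P = (13, 15)
  4P = (1, 0)
  5P = (13, 2)
  6P = (10, 1)
  7P = (12, 16)
  8P = O

ord(P) = 8


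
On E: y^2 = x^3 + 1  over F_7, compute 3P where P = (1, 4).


k = 3 = 11_2 (binary, LSB first: 11)
Double-and-add from P = (1, 4):
  bit 0 = 1: acc = O + (1, 4) = (1, 4)
  bit 1 = 1: acc = (1, 4) + (0, 6) = (3, 0)

3P = (3, 0)


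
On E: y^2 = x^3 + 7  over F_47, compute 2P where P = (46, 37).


Doubling: s = (3 x1^2 + a) / (2 y1)
s = (3*46^2 + 0) / (2*37) mod 47 = 21
x3 = s^2 - 2 x1 mod 47 = 21^2 - 2*46 = 20
y3 = s (x1 - x3) - y1 mod 47 = 21 * (46 - 20) - 37 = 39

2P = (20, 39)


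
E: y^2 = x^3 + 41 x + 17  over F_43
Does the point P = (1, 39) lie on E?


Check whether y^2 = x^3 + 41 x + 17 (mod 43) for (x, y) = (1, 39).
LHS: y^2 = 39^2 mod 43 = 16
RHS: x^3 + 41 x + 17 = 1^3 + 41*1 + 17 mod 43 = 16
LHS = RHS

Yes, on the curve


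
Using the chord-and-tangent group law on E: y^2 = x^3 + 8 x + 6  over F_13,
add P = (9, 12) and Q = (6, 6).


P != Q, so use the chord formula.
s = (y2 - y1) / (x2 - x1) = (7) / (10) mod 13 = 2
x3 = s^2 - x1 - x2 mod 13 = 2^2 - 9 - 6 = 2
y3 = s (x1 - x3) - y1 mod 13 = 2 * (9 - 2) - 12 = 2

P + Q = (2, 2)


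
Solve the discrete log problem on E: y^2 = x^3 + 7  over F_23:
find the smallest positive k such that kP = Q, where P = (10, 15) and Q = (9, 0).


Enumerate multiples of P until we hit Q = (9, 0):
  1P = (10, 15)
  2P = (11, 21)
  3P = (15, 1)
  4P = (4, 5)
  5P = (22, 11)
  6P = (9, 0)
Match found at i = 6.

k = 6


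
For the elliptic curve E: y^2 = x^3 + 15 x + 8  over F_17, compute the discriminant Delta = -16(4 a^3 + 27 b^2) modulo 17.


4 a^3 + 27 b^2 = 4*15^3 + 27*8^2 = 13500 + 1728 = 15228
Delta = -16 * (15228) = -243648
Delta mod 17 = 13

Delta = 13 (mod 17)


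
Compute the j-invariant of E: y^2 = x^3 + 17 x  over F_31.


Delta = -16(4 a^3 + 27 b^2) mod 31 = 1
-1728 * (4 a)^3 = -1728 * (4*17)^3 mod 31 = 23
j = 23 * 1^(-1) mod 31 = 23

j = 23 (mod 31)


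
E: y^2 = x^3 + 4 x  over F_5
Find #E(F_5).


For each x in F_5, count y with y^2 = x^3 + 4 x + 0 mod 5:
  x = 0: RHS = 0, y in [0]  -> 1 point(s)
  x = 1: RHS = 0, y in [0]  -> 1 point(s)
  x = 2: RHS = 1, y in [1, 4]  -> 2 point(s)
  x = 3: RHS = 4, y in [2, 3]  -> 2 point(s)
  x = 4: RHS = 0, y in [0]  -> 1 point(s)
Affine points: 7. Add the point at infinity: total = 8.

#E(F_5) = 8


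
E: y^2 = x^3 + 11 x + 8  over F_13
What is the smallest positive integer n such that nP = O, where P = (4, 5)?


Compute successive multiples of P until we hit O:
  1P = (4, 5)
  2P = (9, 11)
  3P = (3, 4)
  4P = (7, 5)
  5P = (2, 8)
  6P = (6, 11)
  7P = (12, 10)
  8P = (11, 2)
  ... (continuing to 20P)
  20P = O

ord(P) = 20


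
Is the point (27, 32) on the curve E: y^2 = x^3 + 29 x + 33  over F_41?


Check whether y^2 = x^3 + 29 x + 33 (mod 41) for (x, y) = (27, 32).
LHS: y^2 = 32^2 mod 41 = 40
RHS: x^3 + 29 x + 33 = 27^3 + 29*27 + 33 mod 41 = 40
LHS = RHS

Yes, on the curve


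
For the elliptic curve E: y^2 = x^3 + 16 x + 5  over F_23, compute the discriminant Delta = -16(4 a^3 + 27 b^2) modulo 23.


4 a^3 + 27 b^2 = 4*16^3 + 27*5^2 = 16384 + 675 = 17059
Delta = -16 * (17059) = -272944
Delta mod 23 = 20

Delta = 20 (mod 23)


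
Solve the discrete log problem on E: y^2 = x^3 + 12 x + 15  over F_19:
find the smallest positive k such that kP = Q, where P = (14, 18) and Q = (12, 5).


Enumerate multiples of P until we hit Q = (12, 5):
  1P = (14, 18)
  2P = (7, 10)
  3P = (9, 4)
  4P = (16, 3)
  5P = (12, 5)
Match found at i = 5.

k = 5


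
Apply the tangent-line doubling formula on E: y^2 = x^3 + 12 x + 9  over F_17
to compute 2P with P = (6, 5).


Doubling: s = (3 x1^2 + a) / (2 y1)
s = (3*6^2 + 12) / (2*5) mod 17 = 12
x3 = s^2 - 2 x1 mod 17 = 12^2 - 2*6 = 13
y3 = s (x1 - x3) - y1 mod 17 = 12 * (6 - 13) - 5 = 13

2P = (13, 13)


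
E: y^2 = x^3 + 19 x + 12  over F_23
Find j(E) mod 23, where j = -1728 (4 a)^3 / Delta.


Delta = -16(4 a^3 + 27 b^2) mod 23 = 9
-1728 * (4 a)^3 = -1728 * (4*19)^3 mod 23 = 6
j = 6 * 9^(-1) mod 23 = 16

j = 16 (mod 23)


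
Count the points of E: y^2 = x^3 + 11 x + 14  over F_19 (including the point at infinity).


For each x in F_19, count y with y^2 = x^3 + 11 x + 14 mod 19:
  x = 1: RHS = 7, y in [8, 11]  -> 2 point(s)
  x = 2: RHS = 6, y in [5, 14]  -> 2 point(s)
  x = 3: RHS = 17, y in [6, 13]  -> 2 point(s)
  x = 5: RHS = 4, y in [2, 17]  -> 2 point(s)
  x = 6: RHS = 11, y in [7, 12]  -> 2 point(s)
  x = 7: RHS = 16, y in [4, 15]  -> 2 point(s)
  x = 8: RHS = 6, y in [5, 14]  -> 2 point(s)
  x = 9: RHS = 6, y in [5, 14]  -> 2 point(s)
  x = 13: RHS = 17, y in [6, 13]  -> 2 point(s)
  x = 14: RHS = 5, y in [9, 10]  -> 2 point(s)
  x = 15: RHS = 1, y in [1, 18]  -> 2 point(s)
  x = 16: RHS = 11, y in [7, 12]  -> 2 point(s)
Affine points: 24. Add the point at infinity: total = 25.

#E(F_19) = 25


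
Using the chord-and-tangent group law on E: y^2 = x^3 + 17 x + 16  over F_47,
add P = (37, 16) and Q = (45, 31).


P != Q, so use the chord formula.
s = (y2 - y1) / (x2 - x1) = (15) / (8) mod 47 = 43
x3 = s^2 - x1 - x2 mod 47 = 43^2 - 37 - 45 = 28
y3 = s (x1 - x3) - y1 mod 47 = 43 * (37 - 28) - 16 = 42

P + Q = (28, 42)


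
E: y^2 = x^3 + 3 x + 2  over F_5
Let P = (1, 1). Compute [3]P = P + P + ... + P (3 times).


k = 3 = 11_2 (binary, LSB first: 11)
Double-and-add from P = (1, 1):
  bit 0 = 1: acc = O + (1, 1) = (1, 1)
  bit 1 = 1: acc = (1, 1) + (2, 1) = (2, 4)

3P = (2, 4)


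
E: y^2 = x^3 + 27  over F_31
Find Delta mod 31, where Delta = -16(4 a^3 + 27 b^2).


4 a^3 + 27 b^2 = 4*0^3 + 27*27^2 = 0 + 19683 = 19683
Delta = -16 * (19683) = -314928
Delta mod 31 = 1

Delta = 1 (mod 31)


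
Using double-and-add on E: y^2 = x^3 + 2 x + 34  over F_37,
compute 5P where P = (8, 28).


k = 5 = 101_2 (binary, LSB first: 101)
Double-and-add from P = (8, 28):
  bit 0 = 1: acc = O + (8, 28) = (8, 28)
  bit 1 = 0: acc unchanged = (8, 28)
  bit 2 = 1: acc = (8, 28) + (34, 36) = (31, 19)

5P = (31, 19)


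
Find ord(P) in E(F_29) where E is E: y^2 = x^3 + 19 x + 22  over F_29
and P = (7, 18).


Compute successive multiples of P until we hit O:
  1P = (7, 18)
  2P = (24, 18)
  3P = (27, 11)
  4P = (11, 24)
  5P = (6, 27)
  6P = (10, 9)
  7P = (21, 24)
  8P = (0, 14)
  ... (continuing to 33P)
  33P = O

ord(P) = 33


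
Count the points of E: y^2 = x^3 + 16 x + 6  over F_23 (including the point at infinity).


For each x in F_23, count y with y^2 = x^3 + 16 x + 6 mod 23:
  x = 0: RHS = 6, y in [11, 12]  -> 2 point(s)
  x = 1: RHS = 0, y in [0]  -> 1 point(s)
  x = 2: RHS = 0, y in [0]  -> 1 point(s)
  x = 3: RHS = 12, y in [9, 14]  -> 2 point(s)
  x = 5: RHS = 4, y in [2, 21]  -> 2 point(s)
  x = 7: RHS = 1, y in [1, 22]  -> 2 point(s)
  x = 8: RHS = 2, y in [5, 18]  -> 2 point(s)
  x = 10: RHS = 16, y in [4, 19]  -> 2 point(s)
  x = 11: RHS = 18, y in [8, 15]  -> 2 point(s)
  x = 17: RHS = 16, y in [4, 19]  -> 2 point(s)
  x = 18: RHS = 8, y in [10, 13]  -> 2 point(s)
  x = 19: RHS = 16, y in [4, 19]  -> 2 point(s)
  x = 20: RHS = 0, y in [0]  -> 1 point(s)
  x = 21: RHS = 12, y in [9, 14]  -> 2 point(s)
  x = 22: RHS = 12, y in [9, 14]  -> 2 point(s)
Affine points: 27. Add the point at infinity: total = 28.

#E(F_23) = 28


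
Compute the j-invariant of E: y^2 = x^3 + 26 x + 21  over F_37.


Delta = -16(4 a^3 + 27 b^2) mod 37 = 11
-1728 * (4 a)^3 = -1728 * (4*26)^3 mod 37 = 1
j = 1 * 11^(-1) mod 37 = 27

j = 27 (mod 37)


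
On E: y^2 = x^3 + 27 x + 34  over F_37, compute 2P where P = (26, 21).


Doubling: s = (3 x1^2 + a) / (2 y1)
s = (3*26^2 + 27) / (2*21) mod 37 = 4
x3 = s^2 - 2 x1 mod 37 = 4^2 - 2*26 = 1
y3 = s (x1 - x3) - y1 mod 37 = 4 * (26 - 1) - 21 = 5

2P = (1, 5)


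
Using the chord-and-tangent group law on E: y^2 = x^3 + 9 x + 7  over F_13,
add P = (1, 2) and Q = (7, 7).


P != Q, so use the chord formula.
s = (y2 - y1) / (x2 - x1) = (5) / (6) mod 13 = 3
x3 = s^2 - x1 - x2 mod 13 = 3^2 - 1 - 7 = 1
y3 = s (x1 - x3) - y1 mod 13 = 3 * (1 - 1) - 2 = 11

P + Q = (1, 11)


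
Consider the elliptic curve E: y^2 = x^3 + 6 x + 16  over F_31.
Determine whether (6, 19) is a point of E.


Check whether y^2 = x^3 + 6 x + 16 (mod 31) for (x, y) = (6, 19).
LHS: y^2 = 19^2 mod 31 = 20
RHS: x^3 + 6 x + 16 = 6^3 + 6*6 + 16 mod 31 = 20
LHS = RHS

Yes, on the curve


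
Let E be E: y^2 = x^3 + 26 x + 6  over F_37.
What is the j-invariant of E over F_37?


Delta = -16(4 a^3 + 27 b^2) mod 37 = 35
-1728 * (4 a)^3 = -1728 * (4*26)^3 mod 37 = 1
j = 1 * 35^(-1) mod 37 = 18

j = 18 (mod 37)


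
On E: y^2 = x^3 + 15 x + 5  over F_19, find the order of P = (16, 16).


Compute successive multiples of P until we hit O:
  1P = (16, 16)
  2P = (17, 10)
  3P = (3, 1)
  4P = (11, 0)
  5P = (3, 18)
  6P = (17, 9)
  7P = (16, 3)
  8P = O

ord(P) = 8
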